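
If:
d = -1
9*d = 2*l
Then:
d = -1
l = -9/2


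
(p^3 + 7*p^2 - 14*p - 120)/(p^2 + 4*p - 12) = (p^2 + p - 20)/(p - 2)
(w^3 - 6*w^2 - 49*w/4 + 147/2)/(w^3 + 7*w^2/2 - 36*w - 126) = (w - 7/2)/(w + 6)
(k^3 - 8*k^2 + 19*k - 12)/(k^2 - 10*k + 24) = (k^2 - 4*k + 3)/(k - 6)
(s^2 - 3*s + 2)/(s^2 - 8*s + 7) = (s - 2)/(s - 7)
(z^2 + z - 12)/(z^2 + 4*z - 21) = (z + 4)/(z + 7)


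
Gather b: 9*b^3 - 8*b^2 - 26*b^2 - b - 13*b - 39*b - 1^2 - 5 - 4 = 9*b^3 - 34*b^2 - 53*b - 10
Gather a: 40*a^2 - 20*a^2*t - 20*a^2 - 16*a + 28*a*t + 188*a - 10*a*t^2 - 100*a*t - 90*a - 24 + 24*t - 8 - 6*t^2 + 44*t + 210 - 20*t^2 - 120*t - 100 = a^2*(20 - 20*t) + a*(-10*t^2 - 72*t + 82) - 26*t^2 - 52*t + 78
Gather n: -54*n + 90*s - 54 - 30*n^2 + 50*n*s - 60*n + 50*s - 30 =-30*n^2 + n*(50*s - 114) + 140*s - 84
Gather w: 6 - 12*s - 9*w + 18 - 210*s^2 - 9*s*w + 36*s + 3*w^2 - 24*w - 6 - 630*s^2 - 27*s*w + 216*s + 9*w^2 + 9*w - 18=-840*s^2 + 240*s + 12*w^2 + w*(-36*s - 24)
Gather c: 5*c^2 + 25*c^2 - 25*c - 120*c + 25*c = 30*c^2 - 120*c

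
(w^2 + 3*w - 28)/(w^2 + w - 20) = (w + 7)/(w + 5)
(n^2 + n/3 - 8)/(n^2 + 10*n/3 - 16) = (n + 3)/(n + 6)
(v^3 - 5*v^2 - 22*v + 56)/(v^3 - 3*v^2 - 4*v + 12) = (v^2 - 3*v - 28)/(v^2 - v - 6)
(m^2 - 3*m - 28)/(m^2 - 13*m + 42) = (m + 4)/(m - 6)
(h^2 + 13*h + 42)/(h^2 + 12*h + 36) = (h + 7)/(h + 6)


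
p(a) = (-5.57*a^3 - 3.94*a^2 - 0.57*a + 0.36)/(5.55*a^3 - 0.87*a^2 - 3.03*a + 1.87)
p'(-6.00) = 0.02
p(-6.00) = -0.88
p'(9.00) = 0.01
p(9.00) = -1.11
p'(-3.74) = 0.03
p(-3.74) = -0.83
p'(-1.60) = -0.10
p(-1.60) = -0.77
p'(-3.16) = 0.04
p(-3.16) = -0.80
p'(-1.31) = -0.56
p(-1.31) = -0.84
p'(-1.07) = -3.96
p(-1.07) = -1.22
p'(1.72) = 0.68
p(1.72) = -1.82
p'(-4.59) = 0.03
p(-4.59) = -0.85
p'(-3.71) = 0.03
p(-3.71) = -0.82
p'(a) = (-16.71*a^2 - 7.88*a - 0.57)/(5.55*a^3 - 0.87*a^2 - 3.03*a + 1.87) + (-16.65*a^2 + 1.74*a + 3.03)*(-5.57*a^3 - 3.94*a^2 - 0.57*a + 0.36)/(5.55*a^3 - 0.87*a^2 - 3.03*a + 1.87)^2 = (26.7129*a^4 + 40.0812*a^3 - 25.7994*a^2 - 14.1092*a + 0.0248999999999999)/(30.8025*a^6 - 9.657*a^5 - 32.8761*a^4 + 26.0292*a^3 + 5.9271*a^2 - 11.3322*a + 3.4969)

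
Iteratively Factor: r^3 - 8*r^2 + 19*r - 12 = (r - 4)*(r^2 - 4*r + 3) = (r - 4)*(r - 3)*(r - 1)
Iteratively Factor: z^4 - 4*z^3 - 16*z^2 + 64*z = (z - 4)*(z^3 - 16*z) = (z - 4)*(z + 4)*(z^2 - 4*z) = (z - 4)^2*(z + 4)*(z)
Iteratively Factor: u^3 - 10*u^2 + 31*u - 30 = (u - 5)*(u^2 - 5*u + 6) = (u - 5)*(u - 3)*(u - 2)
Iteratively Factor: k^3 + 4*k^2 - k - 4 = (k + 4)*(k^2 - 1) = (k + 1)*(k + 4)*(k - 1)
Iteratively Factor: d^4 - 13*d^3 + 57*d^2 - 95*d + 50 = (d - 2)*(d^3 - 11*d^2 + 35*d - 25) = (d - 2)*(d - 1)*(d^2 - 10*d + 25) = (d - 5)*(d - 2)*(d - 1)*(d - 5)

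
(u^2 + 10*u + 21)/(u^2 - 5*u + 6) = (u^2 + 10*u + 21)/(u^2 - 5*u + 6)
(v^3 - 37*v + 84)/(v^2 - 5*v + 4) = (v^2 + 4*v - 21)/(v - 1)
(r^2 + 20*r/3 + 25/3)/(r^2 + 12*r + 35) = (r + 5/3)/(r + 7)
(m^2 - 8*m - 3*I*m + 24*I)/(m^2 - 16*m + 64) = (m - 3*I)/(m - 8)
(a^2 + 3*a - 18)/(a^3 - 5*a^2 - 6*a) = (-a^2 - 3*a + 18)/(a*(-a^2 + 5*a + 6))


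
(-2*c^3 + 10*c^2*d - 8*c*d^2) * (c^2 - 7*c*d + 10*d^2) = -2*c^5 + 24*c^4*d - 98*c^3*d^2 + 156*c^2*d^3 - 80*c*d^4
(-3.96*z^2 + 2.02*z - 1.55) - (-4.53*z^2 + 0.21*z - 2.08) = 0.57*z^2 + 1.81*z + 0.53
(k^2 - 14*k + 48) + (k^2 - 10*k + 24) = 2*k^2 - 24*k + 72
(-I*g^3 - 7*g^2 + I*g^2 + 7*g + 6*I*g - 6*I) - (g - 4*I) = -I*g^3 - 7*g^2 + I*g^2 + 6*g + 6*I*g - 2*I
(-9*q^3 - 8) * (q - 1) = -9*q^4 + 9*q^3 - 8*q + 8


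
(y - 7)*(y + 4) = y^2 - 3*y - 28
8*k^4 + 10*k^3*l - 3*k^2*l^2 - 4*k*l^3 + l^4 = (-4*k + l)*(-2*k + l)*(k + l)^2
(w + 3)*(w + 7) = w^2 + 10*w + 21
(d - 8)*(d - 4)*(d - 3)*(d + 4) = d^4 - 11*d^3 + 8*d^2 + 176*d - 384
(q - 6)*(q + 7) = q^2 + q - 42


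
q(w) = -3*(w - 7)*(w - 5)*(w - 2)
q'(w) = -3*(w - 7)*(w - 5) - 3*(w - 7)*(w - 2) - 3*(w - 5)*(w - 2)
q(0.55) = 124.86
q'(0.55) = -133.52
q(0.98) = 74.05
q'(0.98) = -103.32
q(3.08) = -24.39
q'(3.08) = -3.66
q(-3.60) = 1531.49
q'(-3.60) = -596.04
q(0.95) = 77.18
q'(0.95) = -105.32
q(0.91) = 81.45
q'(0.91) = -108.01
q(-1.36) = 535.95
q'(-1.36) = -307.89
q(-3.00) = 1200.00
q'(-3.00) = -510.00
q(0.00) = 210.00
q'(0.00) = -177.00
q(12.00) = -1050.00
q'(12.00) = -465.00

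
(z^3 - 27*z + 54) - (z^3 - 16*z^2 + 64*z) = 16*z^2 - 91*z + 54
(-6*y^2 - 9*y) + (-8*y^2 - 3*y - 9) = -14*y^2 - 12*y - 9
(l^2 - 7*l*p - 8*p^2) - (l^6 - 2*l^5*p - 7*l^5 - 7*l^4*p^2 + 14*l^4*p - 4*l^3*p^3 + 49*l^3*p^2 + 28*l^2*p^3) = -l^6 + 2*l^5*p + 7*l^5 + 7*l^4*p^2 - 14*l^4*p + 4*l^3*p^3 - 49*l^3*p^2 - 28*l^2*p^3 + l^2 - 7*l*p - 8*p^2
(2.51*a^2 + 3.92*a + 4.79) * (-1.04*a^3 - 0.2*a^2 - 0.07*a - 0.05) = -2.6104*a^5 - 4.5788*a^4 - 5.9413*a^3 - 1.3579*a^2 - 0.5313*a - 0.2395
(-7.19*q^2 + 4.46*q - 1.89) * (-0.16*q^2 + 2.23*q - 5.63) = 1.1504*q^4 - 16.7473*q^3 + 50.7279*q^2 - 29.3245*q + 10.6407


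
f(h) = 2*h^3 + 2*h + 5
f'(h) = 6*h^2 + 2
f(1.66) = 17.47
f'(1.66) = 18.53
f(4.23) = 164.83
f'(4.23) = 109.36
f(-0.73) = 2.76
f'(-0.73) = 5.20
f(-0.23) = 4.52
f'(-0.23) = 2.32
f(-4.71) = -213.39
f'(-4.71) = 135.10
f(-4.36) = -169.48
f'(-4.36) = 116.06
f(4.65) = 215.39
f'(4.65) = 131.74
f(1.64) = 17.10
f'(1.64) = 18.14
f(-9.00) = -1471.00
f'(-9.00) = 488.00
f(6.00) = 449.00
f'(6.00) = 218.00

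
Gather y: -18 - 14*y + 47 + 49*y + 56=35*y + 85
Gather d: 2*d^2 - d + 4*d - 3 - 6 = 2*d^2 + 3*d - 9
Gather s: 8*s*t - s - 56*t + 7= s*(8*t - 1) - 56*t + 7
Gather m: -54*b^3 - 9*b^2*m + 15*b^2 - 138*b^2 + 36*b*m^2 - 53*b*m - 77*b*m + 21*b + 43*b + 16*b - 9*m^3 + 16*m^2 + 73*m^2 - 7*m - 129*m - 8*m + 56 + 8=-54*b^3 - 123*b^2 + 80*b - 9*m^3 + m^2*(36*b + 89) + m*(-9*b^2 - 130*b - 144) + 64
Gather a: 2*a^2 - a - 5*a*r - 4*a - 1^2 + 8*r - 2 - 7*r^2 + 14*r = 2*a^2 + a*(-5*r - 5) - 7*r^2 + 22*r - 3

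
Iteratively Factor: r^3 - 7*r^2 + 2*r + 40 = (r - 4)*(r^2 - 3*r - 10) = (r - 4)*(r + 2)*(r - 5)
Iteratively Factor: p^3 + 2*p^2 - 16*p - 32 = (p - 4)*(p^2 + 6*p + 8) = (p - 4)*(p + 2)*(p + 4)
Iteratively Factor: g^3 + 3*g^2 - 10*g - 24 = (g - 3)*(g^2 + 6*g + 8) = (g - 3)*(g + 4)*(g + 2)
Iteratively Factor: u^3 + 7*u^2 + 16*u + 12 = (u + 3)*(u^2 + 4*u + 4) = (u + 2)*(u + 3)*(u + 2)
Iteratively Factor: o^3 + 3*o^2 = (o + 3)*(o^2) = o*(o + 3)*(o)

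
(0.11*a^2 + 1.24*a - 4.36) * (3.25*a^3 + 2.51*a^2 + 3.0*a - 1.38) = 0.3575*a^5 + 4.3061*a^4 - 10.7276*a^3 - 7.3754*a^2 - 14.7912*a + 6.0168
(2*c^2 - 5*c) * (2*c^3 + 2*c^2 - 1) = 4*c^5 - 6*c^4 - 10*c^3 - 2*c^2 + 5*c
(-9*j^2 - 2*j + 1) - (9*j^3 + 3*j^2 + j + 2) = -9*j^3 - 12*j^2 - 3*j - 1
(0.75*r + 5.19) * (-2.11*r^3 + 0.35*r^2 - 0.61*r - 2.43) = -1.5825*r^4 - 10.6884*r^3 + 1.359*r^2 - 4.9884*r - 12.6117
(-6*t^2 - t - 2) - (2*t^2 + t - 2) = -8*t^2 - 2*t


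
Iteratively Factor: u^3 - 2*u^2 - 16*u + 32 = (u + 4)*(u^2 - 6*u + 8) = (u - 4)*(u + 4)*(u - 2)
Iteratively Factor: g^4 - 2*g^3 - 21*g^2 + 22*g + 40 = (g + 1)*(g^3 - 3*g^2 - 18*g + 40) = (g + 1)*(g + 4)*(g^2 - 7*g + 10) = (g - 5)*(g + 1)*(g + 4)*(g - 2)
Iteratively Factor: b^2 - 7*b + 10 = (b - 5)*(b - 2)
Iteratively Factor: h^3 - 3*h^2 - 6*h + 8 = (h - 1)*(h^2 - 2*h - 8) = (h - 1)*(h + 2)*(h - 4)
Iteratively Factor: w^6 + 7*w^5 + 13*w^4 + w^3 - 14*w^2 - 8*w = (w)*(w^5 + 7*w^4 + 13*w^3 + w^2 - 14*w - 8) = w*(w + 2)*(w^4 + 5*w^3 + 3*w^2 - 5*w - 4) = w*(w + 2)*(w + 4)*(w^3 + w^2 - w - 1) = w*(w - 1)*(w + 2)*(w + 4)*(w^2 + 2*w + 1) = w*(w - 1)*(w + 1)*(w + 2)*(w + 4)*(w + 1)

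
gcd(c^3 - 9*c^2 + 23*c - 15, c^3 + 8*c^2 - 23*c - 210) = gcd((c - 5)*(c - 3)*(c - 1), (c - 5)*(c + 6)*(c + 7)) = c - 5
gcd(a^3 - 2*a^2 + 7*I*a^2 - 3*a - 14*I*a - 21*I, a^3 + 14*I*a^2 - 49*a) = a + 7*I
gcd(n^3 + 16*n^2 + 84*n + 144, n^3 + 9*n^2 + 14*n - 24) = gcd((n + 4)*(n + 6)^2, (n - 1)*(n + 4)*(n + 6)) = n^2 + 10*n + 24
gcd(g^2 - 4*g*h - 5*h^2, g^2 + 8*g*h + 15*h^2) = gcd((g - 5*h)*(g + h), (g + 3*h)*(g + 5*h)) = 1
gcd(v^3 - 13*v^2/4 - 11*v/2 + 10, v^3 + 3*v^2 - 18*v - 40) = v^2 - 2*v - 8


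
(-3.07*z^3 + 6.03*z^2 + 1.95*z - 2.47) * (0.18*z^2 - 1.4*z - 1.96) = -0.5526*z^5 + 5.3834*z^4 - 2.0738*z^3 - 14.9934*z^2 - 0.364*z + 4.8412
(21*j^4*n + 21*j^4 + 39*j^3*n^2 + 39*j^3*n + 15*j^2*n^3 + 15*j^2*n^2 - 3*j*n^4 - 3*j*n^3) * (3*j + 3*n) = 63*j^5*n + 63*j^5 + 180*j^4*n^2 + 180*j^4*n + 162*j^3*n^3 + 162*j^3*n^2 + 36*j^2*n^4 + 36*j^2*n^3 - 9*j*n^5 - 9*j*n^4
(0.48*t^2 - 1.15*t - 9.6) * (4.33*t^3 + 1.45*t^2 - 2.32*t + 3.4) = 2.0784*t^5 - 4.2835*t^4 - 44.3491*t^3 - 9.62*t^2 + 18.362*t - 32.64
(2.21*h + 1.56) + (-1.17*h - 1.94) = 1.04*h - 0.38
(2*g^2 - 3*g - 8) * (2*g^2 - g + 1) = 4*g^4 - 8*g^3 - 11*g^2 + 5*g - 8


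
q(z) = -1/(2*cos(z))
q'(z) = -sin(z)/(2*cos(z)^2)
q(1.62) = 10.17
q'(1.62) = -206.44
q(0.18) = -0.51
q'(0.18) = -0.09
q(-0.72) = -0.67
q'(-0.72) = 0.58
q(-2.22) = 0.83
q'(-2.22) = 1.09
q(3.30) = 0.51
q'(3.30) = 0.08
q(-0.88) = -0.78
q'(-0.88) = 0.95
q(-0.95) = -0.86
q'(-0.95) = 1.20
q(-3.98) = 0.75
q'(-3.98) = -0.83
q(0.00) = -0.50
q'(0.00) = 0.00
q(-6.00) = -0.52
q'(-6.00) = -0.15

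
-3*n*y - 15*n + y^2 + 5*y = (-3*n + y)*(y + 5)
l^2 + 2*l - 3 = (l - 1)*(l + 3)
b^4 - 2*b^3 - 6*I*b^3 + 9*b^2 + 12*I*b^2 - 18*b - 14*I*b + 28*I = (b - 2)*(b - 7*I)*(b - I)*(b + 2*I)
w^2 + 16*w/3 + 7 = (w + 7/3)*(w + 3)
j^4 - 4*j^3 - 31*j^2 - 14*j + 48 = (j - 8)*(j - 1)*(j + 2)*(j + 3)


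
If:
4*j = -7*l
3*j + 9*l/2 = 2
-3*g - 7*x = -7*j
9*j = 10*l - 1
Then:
No Solution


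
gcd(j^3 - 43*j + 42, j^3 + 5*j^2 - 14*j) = j + 7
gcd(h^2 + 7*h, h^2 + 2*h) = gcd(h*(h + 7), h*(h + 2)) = h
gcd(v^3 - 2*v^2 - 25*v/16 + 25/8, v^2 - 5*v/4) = v - 5/4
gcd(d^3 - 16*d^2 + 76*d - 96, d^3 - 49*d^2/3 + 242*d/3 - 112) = d^2 - 14*d + 48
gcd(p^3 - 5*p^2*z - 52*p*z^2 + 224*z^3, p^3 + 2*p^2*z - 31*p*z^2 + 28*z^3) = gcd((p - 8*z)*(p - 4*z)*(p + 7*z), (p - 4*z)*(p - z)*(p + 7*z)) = -p^2 - 3*p*z + 28*z^2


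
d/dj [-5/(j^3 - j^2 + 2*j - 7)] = 5*(3*j^2 - 2*j + 2)/(j^3 - j^2 + 2*j - 7)^2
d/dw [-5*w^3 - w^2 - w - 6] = -15*w^2 - 2*w - 1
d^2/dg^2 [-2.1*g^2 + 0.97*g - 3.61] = -4.20000000000000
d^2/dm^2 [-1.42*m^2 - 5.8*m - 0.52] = -2.84000000000000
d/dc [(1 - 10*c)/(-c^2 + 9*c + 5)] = (-10*c^2 + 2*c - 59)/(c^4 - 18*c^3 + 71*c^2 + 90*c + 25)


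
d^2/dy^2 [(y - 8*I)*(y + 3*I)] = 2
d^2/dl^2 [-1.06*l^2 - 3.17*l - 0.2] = -2.12000000000000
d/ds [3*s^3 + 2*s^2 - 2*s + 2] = 9*s^2 + 4*s - 2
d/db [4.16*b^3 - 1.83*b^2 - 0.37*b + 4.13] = 12.48*b^2 - 3.66*b - 0.37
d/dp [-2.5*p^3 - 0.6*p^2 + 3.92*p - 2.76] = -7.5*p^2 - 1.2*p + 3.92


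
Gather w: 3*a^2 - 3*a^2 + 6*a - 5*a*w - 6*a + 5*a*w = 0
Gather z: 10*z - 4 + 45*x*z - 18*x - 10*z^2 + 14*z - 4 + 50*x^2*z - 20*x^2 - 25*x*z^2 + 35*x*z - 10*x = -20*x^2 - 28*x + z^2*(-25*x - 10) + z*(50*x^2 + 80*x + 24) - 8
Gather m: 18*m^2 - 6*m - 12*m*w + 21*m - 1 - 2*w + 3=18*m^2 + m*(15 - 12*w) - 2*w + 2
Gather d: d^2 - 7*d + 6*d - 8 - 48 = d^2 - d - 56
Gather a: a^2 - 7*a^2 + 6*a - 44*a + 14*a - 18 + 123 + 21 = -6*a^2 - 24*a + 126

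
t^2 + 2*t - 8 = (t - 2)*(t + 4)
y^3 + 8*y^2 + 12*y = y*(y + 2)*(y + 6)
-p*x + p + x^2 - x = (-p + x)*(x - 1)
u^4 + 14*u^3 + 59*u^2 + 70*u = u*(u + 2)*(u + 5)*(u + 7)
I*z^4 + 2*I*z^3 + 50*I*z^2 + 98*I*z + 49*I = (z + 1)*(z - 7*I)*(z + 7*I)*(I*z + I)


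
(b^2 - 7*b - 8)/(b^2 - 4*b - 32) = (b + 1)/(b + 4)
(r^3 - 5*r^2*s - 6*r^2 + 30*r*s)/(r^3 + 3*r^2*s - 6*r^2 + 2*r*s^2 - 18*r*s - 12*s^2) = r*(r - 5*s)/(r^2 + 3*r*s + 2*s^2)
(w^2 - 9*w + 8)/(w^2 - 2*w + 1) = (w - 8)/(w - 1)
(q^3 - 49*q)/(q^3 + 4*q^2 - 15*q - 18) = q*(q^2 - 49)/(q^3 + 4*q^2 - 15*q - 18)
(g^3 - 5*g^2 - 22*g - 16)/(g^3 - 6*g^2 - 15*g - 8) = (g + 2)/(g + 1)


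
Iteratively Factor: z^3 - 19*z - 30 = (z + 2)*(z^2 - 2*z - 15) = (z - 5)*(z + 2)*(z + 3)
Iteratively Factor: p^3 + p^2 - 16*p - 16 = (p - 4)*(p^2 + 5*p + 4) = (p - 4)*(p + 1)*(p + 4)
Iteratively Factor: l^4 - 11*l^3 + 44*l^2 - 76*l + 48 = (l - 3)*(l^3 - 8*l^2 + 20*l - 16) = (l - 3)*(l - 2)*(l^2 - 6*l + 8) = (l - 4)*(l - 3)*(l - 2)*(l - 2)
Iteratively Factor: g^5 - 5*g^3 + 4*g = (g + 2)*(g^4 - 2*g^3 - g^2 + 2*g) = g*(g + 2)*(g^3 - 2*g^2 - g + 2) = g*(g - 1)*(g + 2)*(g^2 - g - 2) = g*(g - 1)*(g + 1)*(g + 2)*(g - 2)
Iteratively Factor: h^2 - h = (h)*(h - 1)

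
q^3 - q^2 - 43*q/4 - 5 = (q - 4)*(q + 1/2)*(q + 5/2)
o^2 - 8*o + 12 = (o - 6)*(o - 2)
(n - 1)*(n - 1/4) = n^2 - 5*n/4 + 1/4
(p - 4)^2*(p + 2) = p^3 - 6*p^2 + 32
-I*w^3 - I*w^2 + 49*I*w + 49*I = (w - 7)*(w + 7)*(-I*w - I)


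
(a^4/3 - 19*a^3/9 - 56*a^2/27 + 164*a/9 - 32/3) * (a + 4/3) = a^5/3 - 5*a^4/3 - 44*a^3/9 + 1252*a^2/81 + 368*a/27 - 128/9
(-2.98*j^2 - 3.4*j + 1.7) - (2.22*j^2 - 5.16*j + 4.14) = -5.2*j^2 + 1.76*j - 2.44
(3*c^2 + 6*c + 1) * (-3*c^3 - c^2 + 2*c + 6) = -9*c^5 - 21*c^4 - 3*c^3 + 29*c^2 + 38*c + 6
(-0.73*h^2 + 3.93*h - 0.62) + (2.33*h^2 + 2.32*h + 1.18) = 1.6*h^2 + 6.25*h + 0.56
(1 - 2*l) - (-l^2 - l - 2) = l^2 - l + 3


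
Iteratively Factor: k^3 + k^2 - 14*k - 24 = (k - 4)*(k^2 + 5*k + 6) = (k - 4)*(k + 3)*(k + 2)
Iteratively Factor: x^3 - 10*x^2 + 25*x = (x - 5)*(x^2 - 5*x) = x*(x - 5)*(x - 5)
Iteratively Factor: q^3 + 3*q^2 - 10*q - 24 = (q + 2)*(q^2 + q - 12) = (q + 2)*(q + 4)*(q - 3)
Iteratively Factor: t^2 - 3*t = (t - 3)*(t)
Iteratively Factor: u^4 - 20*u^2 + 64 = (u + 2)*(u^3 - 2*u^2 - 16*u + 32) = (u - 4)*(u + 2)*(u^2 + 2*u - 8) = (u - 4)*(u - 2)*(u + 2)*(u + 4)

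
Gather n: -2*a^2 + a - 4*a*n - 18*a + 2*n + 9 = -2*a^2 - 17*a + n*(2 - 4*a) + 9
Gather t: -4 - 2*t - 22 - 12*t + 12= -14*t - 14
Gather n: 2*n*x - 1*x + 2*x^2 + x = 2*n*x + 2*x^2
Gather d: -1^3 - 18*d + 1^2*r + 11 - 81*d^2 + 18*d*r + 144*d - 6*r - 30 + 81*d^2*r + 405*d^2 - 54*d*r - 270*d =d^2*(81*r + 324) + d*(-36*r - 144) - 5*r - 20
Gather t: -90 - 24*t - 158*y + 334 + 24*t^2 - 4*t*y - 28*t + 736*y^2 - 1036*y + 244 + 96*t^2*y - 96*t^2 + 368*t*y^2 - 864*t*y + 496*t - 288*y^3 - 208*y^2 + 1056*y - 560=t^2*(96*y - 72) + t*(368*y^2 - 868*y + 444) - 288*y^3 + 528*y^2 - 138*y - 72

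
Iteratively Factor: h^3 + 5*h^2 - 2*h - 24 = (h + 4)*(h^2 + h - 6) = (h + 3)*(h + 4)*(h - 2)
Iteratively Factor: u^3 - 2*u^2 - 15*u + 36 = (u - 3)*(u^2 + u - 12) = (u - 3)^2*(u + 4)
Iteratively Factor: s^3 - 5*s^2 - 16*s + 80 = (s - 5)*(s^2 - 16) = (s - 5)*(s - 4)*(s + 4)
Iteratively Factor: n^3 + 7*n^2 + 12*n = (n)*(n^2 + 7*n + 12) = n*(n + 4)*(n + 3)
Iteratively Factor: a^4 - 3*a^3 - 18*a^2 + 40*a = (a - 2)*(a^3 - a^2 - 20*a) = (a - 2)*(a + 4)*(a^2 - 5*a) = a*(a - 2)*(a + 4)*(a - 5)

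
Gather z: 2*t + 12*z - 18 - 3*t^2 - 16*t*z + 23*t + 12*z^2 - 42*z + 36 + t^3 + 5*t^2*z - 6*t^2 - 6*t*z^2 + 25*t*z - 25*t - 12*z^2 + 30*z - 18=t^3 - 9*t^2 - 6*t*z^2 + z*(5*t^2 + 9*t)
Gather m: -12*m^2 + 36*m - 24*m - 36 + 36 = -12*m^2 + 12*m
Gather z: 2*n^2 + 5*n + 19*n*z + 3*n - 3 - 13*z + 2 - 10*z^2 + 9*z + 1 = 2*n^2 + 8*n - 10*z^2 + z*(19*n - 4)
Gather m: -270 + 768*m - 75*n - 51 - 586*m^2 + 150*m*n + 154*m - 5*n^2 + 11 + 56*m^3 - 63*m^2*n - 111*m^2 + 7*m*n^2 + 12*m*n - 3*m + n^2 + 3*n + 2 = 56*m^3 + m^2*(-63*n - 697) + m*(7*n^2 + 162*n + 919) - 4*n^2 - 72*n - 308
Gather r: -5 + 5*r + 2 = 5*r - 3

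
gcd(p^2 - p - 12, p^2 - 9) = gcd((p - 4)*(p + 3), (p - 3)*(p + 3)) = p + 3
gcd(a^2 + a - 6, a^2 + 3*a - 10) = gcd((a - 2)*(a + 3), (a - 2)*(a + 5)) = a - 2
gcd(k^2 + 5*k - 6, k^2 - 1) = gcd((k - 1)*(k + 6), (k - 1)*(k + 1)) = k - 1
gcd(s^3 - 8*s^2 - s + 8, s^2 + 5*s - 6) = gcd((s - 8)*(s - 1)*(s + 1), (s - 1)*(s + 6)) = s - 1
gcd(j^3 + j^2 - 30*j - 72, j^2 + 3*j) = j + 3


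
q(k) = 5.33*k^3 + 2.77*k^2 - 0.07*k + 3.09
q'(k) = 15.99*k^2 + 5.54*k - 0.07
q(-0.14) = 3.14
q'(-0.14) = -0.53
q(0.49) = 4.35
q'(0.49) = 6.48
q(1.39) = 22.66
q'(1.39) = 38.52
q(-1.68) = -14.25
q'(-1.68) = 35.75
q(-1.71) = -15.34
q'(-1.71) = 37.21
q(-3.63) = -215.10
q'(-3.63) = 190.52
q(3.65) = 298.92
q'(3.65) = 233.18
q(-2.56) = -68.00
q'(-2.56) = 90.54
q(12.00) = 9611.37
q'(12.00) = 2368.97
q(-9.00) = -3657.48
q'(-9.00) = 1245.26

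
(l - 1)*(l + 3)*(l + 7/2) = l^3 + 11*l^2/2 + 4*l - 21/2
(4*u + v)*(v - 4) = 4*u*v - 16*u + v^2 - 4*v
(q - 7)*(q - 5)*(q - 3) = q^3 - 15*q^2 + 71*q - 105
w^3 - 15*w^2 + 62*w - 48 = (w - 8)*(w - 6)*(w - 1)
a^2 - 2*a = a*(a - 2)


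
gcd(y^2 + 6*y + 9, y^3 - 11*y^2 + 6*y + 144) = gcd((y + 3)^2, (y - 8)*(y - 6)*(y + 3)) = y + 3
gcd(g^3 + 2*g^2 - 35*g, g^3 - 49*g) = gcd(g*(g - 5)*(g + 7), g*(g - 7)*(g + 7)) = g^2 + 7*g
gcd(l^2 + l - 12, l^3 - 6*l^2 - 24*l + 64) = l + 4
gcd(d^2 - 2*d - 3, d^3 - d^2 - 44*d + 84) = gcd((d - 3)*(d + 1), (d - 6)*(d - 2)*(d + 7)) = 1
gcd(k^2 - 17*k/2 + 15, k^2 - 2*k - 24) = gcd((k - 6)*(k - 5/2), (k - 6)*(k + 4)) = k - 6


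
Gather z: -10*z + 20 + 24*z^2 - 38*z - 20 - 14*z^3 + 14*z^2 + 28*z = -14*z^3 + 38*z^2 - 20*z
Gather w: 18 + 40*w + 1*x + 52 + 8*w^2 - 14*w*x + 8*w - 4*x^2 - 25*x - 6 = 8*w^2 + w*(48 - 14*x) - 4*x^2 - 24*x + 64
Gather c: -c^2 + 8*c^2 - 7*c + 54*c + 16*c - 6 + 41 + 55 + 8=7*c^2 + 63*c + 98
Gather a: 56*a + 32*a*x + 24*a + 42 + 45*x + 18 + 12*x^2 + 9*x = a*(32*x + 80) + 12*x^2 + 54*x + 60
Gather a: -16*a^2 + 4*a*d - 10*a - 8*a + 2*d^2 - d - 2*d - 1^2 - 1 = -16*a^2 + a*(4*d - 18) + 2*d^2 - 3*d - 2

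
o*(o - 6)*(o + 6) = o^3 - 36*o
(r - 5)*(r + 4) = r^2 - r - 20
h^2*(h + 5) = h^3 + 5*h^2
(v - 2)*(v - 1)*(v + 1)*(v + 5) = v^4 + 3*v^3 - 11*v^2 - 3*v + 10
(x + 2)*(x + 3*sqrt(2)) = x^2 + 2*x + 3*sqrt(2)*x + 6*sqrt(2)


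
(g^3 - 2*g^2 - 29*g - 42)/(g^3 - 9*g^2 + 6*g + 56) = (g + 3)/(g - 4)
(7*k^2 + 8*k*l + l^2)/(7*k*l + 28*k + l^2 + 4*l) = (k + l)/(l + 4)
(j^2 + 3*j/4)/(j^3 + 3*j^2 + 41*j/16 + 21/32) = 8*j/(8*j^2 + 18*j + 7)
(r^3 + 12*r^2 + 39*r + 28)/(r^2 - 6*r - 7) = (r^2 + 11*r + 28)/(r - 7)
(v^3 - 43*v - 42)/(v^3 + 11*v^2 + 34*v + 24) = (v - 7)/(v + 4)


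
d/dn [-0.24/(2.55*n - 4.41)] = 0.612/(2.55*n - 4.41)^2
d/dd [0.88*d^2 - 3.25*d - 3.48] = 1.76*d - 3.25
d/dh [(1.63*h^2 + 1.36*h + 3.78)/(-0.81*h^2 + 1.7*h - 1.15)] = (3.8726*h^2 + 2.3746*h - 7.99)/(0.6561*h^4 - 2.754*h^3 + 4.753*h^2 - 3.91*h + 1.3225)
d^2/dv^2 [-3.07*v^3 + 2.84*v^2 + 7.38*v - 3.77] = 5.68 - 18.42*v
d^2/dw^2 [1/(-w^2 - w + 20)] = 2*(w^2 + w - (2*w + 1)^2 - 20)/(w^2 + w - 20)^3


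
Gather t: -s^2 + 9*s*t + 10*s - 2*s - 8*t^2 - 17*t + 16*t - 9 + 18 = -s^2 + 8*s - 8*t^2 + t*(9*s - 1) + 9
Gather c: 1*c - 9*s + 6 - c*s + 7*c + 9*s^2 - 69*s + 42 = c*(8 - s) + 9*s^2 - 78*s + 48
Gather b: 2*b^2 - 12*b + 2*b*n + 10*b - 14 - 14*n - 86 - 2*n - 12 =2*b^2 + b*(2*n - 2) - 16*n - 112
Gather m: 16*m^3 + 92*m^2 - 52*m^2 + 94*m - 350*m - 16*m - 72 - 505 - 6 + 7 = 16*m^3 + 40*m^2 - 272*m - 576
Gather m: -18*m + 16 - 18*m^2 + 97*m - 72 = -18*m^2 + 79*m - 56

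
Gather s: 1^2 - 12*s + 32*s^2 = 32*s^2 - 12*s + 1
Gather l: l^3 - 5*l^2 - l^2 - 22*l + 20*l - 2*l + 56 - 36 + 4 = l^3 - 6*l^2 - 4*l + 24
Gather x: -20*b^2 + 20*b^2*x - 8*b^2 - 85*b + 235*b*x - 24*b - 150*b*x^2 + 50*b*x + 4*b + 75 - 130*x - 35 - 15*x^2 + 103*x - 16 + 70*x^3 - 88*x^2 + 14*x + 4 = -28*b^2 - 105*b + 70*x^3 + x^2*(-150*b - 103) + x*(20*b^2 + 285*b - 13) + 28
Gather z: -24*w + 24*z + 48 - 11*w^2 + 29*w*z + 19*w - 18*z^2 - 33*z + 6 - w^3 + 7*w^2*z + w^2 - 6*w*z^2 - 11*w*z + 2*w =-w^3 - 10*w^2 - 3*w + z^2*(-6*w - 18) + z*(7*w^2 + 18*w - 9) + 54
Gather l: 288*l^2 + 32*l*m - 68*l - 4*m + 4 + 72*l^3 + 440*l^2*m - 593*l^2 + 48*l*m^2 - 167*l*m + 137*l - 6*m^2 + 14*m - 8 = 72*l^3 + l^2*(440*m - 305) + l*(48*m^2 - 135*m + 69) - 6*m^2 + 10*m - 4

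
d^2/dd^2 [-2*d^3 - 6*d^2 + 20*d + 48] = -12*d - 12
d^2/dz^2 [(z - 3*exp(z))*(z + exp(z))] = -2*z*exp(z) - 12*exp(2*z) - 4*exp(z) + 2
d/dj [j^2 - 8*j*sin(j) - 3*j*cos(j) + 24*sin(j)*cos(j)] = 3*j*sin(j) - 8*j*cos(j) + 2*j - 8*sin(j) - 3*cos(j) + 24*cos(2*j)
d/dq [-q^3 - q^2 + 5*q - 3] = -3*q^2 - 2*q + 5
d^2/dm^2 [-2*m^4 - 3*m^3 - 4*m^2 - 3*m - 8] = -24*m^2 - 18*m - 8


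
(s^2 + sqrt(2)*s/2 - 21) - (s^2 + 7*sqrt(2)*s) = -13*sqrt(2)*s/2 - 21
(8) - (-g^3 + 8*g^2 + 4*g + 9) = g^3 - 8*g^2 - 4*g - 1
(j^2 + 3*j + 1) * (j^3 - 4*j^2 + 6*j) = j^5 - j^4 - 5*j^3 + 14*j^2 + 6*j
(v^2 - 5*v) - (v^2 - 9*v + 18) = 4*v - 18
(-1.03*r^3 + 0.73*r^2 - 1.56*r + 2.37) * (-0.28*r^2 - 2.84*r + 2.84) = 0.2884*r^5 + 2.7208*r^4 - 4.5616*r^3 + 5.84*r^2 - 11.1612*r + 6.7308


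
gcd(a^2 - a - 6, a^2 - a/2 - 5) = a + 2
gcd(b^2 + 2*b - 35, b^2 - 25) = b - 5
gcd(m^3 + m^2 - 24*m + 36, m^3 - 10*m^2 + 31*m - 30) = m^2 - 5*m + 6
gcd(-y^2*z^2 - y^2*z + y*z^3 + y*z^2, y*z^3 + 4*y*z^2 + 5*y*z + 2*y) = y*z + y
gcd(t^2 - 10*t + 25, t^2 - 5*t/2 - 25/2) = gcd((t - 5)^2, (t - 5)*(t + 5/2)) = t - 5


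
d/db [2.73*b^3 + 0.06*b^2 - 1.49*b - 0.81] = 8.19*b^2 + 0.12*b - 1.49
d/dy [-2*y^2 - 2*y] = -4*y - 2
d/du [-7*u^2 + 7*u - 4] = 7 - 14*u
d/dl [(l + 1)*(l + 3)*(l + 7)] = 3*l^2 + 22*l + 31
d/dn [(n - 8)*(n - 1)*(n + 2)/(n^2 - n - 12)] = (n^4 - 2*n^3 - 19*n^2 + 136*n + 136)/(n^4 - 2*n^3 - 23*n^2 + 24*n + 144)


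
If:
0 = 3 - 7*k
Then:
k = 3/7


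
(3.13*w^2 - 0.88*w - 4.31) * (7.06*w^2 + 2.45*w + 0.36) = 22.0978*w^4 + 1.4557*w^3 - 31.4578*w^2 - 10.8763*w - 1.5516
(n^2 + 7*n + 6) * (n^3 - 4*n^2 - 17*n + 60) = n^5 + 3*n^4 - 39*n^3 - 83*n^2 + 318*n + 360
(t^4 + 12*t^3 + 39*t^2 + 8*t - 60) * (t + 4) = t^5 + 16*t^4 + 87*t^3 + 164*t^2 - 28*t - 240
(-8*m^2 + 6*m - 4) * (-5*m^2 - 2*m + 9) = 40*m^4 - 14*m^3 - 64*m^2 + 62*m - 36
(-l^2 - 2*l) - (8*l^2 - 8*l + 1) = -9*l^2 + 6*l - 1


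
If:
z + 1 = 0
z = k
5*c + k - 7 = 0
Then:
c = 8/5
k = -1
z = -1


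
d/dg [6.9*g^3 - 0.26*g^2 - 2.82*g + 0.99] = 20.7*g^2 - 0.52*g - 2.82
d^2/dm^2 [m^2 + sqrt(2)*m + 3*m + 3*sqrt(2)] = 2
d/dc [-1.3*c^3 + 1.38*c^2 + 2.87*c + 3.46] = -3.9*c^2 + 2.76*c + 2.87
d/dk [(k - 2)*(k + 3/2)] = 2*k - 1/2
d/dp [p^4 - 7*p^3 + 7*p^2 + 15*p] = 4*p^3 - 21*p^2 + 14*p + 15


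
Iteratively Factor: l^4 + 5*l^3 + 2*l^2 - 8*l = (l - 1)*(l^3 + 6*l^2 + 8*l) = l*(l - 1)*(l^2 + 6*l + 8) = l*(l - 1)*(l + 4)*(l + 2)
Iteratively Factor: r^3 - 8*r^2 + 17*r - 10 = (r - 2)*(r^2 - 6*r + 5) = (r - 2)*(r - 1)*(r - 5)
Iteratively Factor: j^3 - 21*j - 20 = (j - 5)*(j^2 + 5*j + 4) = (j - 5)*(j + 4)*(j + 1)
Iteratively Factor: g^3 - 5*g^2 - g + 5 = (g + 1)*(g^2 - 6*g + 5) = (g - 5)*(g + 1)*(g - 1)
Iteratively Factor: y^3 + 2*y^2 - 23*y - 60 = (y + 3)*(y^2 - y - 20) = (y + 3)*(y + 4)*(y - 5)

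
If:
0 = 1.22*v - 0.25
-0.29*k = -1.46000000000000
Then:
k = 5.03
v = 0.20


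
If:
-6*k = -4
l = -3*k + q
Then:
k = 2/3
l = q - 2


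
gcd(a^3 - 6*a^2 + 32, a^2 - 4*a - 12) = a + 2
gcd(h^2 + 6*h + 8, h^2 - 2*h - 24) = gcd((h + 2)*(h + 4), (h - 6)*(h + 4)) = h + 4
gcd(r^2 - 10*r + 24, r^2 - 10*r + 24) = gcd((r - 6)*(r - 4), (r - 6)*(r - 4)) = r^2 - 10*r + 24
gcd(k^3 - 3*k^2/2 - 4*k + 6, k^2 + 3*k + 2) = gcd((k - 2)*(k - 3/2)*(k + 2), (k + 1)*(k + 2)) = k + 2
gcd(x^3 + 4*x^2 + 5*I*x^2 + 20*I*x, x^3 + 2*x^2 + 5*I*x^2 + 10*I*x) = x^2 + 5*I*x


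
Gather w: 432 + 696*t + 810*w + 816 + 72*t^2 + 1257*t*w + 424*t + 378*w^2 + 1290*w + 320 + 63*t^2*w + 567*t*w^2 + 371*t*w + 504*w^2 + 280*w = 72*t^2 + 1120*t + w^2*(567*t + 882) + w*(63*t^2 + 1628*t + 2380) + 1568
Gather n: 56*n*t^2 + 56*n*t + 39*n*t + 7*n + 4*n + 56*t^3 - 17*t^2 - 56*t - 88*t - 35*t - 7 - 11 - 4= n*(56*t^2 + 95*t + 11) + 56*t^3 - 17*t^2 - 179*t - 22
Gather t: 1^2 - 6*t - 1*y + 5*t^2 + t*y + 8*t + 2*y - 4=5*t^2 + t*(y + 2) + y - 3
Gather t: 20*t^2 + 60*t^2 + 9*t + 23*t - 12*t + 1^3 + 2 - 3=80*t^2 + 20*t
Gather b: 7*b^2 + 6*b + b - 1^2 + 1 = 7*b^2 + 7*b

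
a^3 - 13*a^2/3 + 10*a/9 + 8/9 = (a - 4)*(a - 2/3)*(a + 1/3)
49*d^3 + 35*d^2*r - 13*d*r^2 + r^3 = (-7*d + r)^2*(d + r)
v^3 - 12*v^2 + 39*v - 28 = (v - 7)*(v - 4)*(v - 1)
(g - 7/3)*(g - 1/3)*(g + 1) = g^3 - 5*g^2/3 - 17*g/9 + 7/9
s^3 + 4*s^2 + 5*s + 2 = (s + 1)^2*(s + 2)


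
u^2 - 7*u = u*(u - 7)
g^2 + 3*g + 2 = (g + 1)*(g + 2)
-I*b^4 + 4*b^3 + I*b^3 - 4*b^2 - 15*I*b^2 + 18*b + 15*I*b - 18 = (b - 3*I)*(b + I)*(b + 6*I)*(-I*b + I)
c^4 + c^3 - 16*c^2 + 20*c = c*(c - 2)^2*(c + 5)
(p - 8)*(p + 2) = p^2 - 6*p - 16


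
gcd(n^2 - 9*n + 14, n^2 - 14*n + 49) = n - 7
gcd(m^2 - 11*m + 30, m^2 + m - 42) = m - 6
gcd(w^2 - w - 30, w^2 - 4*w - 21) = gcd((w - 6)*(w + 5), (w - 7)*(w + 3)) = 1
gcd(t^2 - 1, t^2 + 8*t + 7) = t + 1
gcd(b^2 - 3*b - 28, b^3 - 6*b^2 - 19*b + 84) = b^2 - 3*b - 28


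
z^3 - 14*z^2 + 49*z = z*(z - 7)^2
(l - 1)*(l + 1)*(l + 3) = l^3 + 3*l^2 - l - 3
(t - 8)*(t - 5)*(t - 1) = t^3 - 14*t^2 + 53*t - 40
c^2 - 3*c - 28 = (c - 7)*(c + 4)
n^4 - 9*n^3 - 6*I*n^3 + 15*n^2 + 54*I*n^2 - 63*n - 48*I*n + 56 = (n - 8)*(n - 7*I)*(-I*n + 1)*(I*n - I)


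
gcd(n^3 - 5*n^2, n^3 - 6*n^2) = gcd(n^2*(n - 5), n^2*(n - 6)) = n^2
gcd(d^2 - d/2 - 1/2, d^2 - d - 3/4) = d + 1/2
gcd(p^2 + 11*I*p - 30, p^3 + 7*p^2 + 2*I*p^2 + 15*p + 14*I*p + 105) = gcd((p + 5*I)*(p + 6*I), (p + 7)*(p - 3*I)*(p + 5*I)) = p + 5*I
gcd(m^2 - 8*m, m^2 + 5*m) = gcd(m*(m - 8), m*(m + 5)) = m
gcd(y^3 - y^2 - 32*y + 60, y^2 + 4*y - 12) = y^2 + 4*y - 12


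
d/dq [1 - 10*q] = -10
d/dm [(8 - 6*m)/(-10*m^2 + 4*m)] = (-15*m^2 + 40*m - 8)/(m^2*(25*m^2 - 20*m + 4))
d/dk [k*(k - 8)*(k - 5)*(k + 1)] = 4*k^3 - 36*k^2 + 54*k + 40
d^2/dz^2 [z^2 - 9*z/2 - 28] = 2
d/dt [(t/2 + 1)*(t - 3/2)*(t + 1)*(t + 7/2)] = 2*t^3 + 15*t^2/2 + 11*t/4 - 47/8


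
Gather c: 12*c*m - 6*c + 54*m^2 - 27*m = c*(12*m - 6) + 54*m^2 - 27*m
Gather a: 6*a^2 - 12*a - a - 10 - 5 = 6*a^2 - 13*a - 15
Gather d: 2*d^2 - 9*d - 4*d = 2*d^2 - 13*d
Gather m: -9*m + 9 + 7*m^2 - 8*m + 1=7*m^2 - 17*m + 10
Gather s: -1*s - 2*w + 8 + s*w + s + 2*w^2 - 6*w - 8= s*w + 2*w^2 - 8*w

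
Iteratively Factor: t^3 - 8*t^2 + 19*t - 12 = (t - 1)*(t^2 - 7*t + 12) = (t - 4)*(t - 1)*(t - 3)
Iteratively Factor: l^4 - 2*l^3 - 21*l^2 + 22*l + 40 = (l - 5)*(l^3 + 3*l^2 - 6*l - 8) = (l - 5)*(l + 1)*(l^2 + 2*l - 8) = (l - 5)*(l + 1)*(l + 4)*(l - 2)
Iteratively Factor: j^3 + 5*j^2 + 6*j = (j + 2)*(j^2 + 3*j) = j*(j + 2)*(j + 3)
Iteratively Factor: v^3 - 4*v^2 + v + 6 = (v - 2)*(v^2 - 2*v - 3) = (v - 2)*(v + 1)*(v - 3)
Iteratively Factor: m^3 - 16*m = (m + 4)*(m^2 - 4*m) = m*(m + 4)*(m - 4)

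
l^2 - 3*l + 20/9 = (l - 5/3)*(l - 4/3)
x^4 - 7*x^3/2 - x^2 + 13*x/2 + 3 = (x - 3)*(x - 2)*(x + 1/2)*(x + 1)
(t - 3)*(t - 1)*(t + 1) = t^3 - 3*t^2 - t + 3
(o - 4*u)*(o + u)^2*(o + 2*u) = o^4 - 11*o^2*u^2 - 18*o*u^3 - 8*u^4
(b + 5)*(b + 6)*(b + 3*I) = b^3 + 11*b^2 + 3*I*b^2 + 30*b + 33*I*b + 90*I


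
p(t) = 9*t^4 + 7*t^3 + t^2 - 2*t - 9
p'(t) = 36*t^3 + 21*t^2 + 2*t - 2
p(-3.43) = 972.87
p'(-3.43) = -1214.53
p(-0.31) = -8.41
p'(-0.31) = -1.67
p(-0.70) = -7.35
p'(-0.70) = -5.46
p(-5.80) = 8855.30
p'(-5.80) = -6331.19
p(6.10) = 14066.13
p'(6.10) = 8962.93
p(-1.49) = 17.40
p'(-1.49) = -77.44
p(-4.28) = 2489.13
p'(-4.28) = -2448.37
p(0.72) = -4.89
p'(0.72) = 23.76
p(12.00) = 198831.00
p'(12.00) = 65254.00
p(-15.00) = 432246.00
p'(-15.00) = -116807.00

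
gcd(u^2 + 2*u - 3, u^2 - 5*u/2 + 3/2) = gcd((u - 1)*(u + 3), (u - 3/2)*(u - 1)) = u - 1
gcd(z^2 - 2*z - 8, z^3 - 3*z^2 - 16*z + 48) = z - 4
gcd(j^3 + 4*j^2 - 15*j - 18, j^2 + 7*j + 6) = j^2 + 7*j + 6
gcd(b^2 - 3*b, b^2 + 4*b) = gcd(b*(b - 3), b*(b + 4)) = b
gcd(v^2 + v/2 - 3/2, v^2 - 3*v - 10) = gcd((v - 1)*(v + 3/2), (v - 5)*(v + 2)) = 1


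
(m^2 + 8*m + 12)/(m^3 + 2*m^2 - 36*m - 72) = 1/(m - 6)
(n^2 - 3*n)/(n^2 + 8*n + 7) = n*(n - 3)/(n^2 + 8*n + 7)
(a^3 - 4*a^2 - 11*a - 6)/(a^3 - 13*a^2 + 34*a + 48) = (a + 1)/(a - 8)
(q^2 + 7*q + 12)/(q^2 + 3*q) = (q + 4)/q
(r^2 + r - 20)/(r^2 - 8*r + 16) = (r + 5)/(r - 4)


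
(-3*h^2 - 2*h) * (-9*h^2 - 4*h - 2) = 27*h^4 + 30*h^3 + 14*h^2 + 4*h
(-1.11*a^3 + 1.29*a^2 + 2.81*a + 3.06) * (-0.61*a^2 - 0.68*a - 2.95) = 0.6771*a^5 - 0.0320999999999999*a^4 + 0.683200000000001*a^3 - 7.5829*a^2 - 10.3703*a - 9.027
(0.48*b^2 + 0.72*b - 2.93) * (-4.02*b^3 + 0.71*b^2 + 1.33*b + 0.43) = -1.9296*b^5 - 2.5536*b^4 + 12.9282*b^3 - 0.9163*b^2 - 3.5873*b - 1.2599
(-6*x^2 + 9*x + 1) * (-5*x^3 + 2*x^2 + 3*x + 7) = 30*x^5 - 57*x^4 - 5*x^3 - 13*x^2 + 66*x + 7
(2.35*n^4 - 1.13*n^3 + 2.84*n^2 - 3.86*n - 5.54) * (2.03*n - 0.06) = 4.7705*n^5 - 2.4349*n^4 + 5.833*n^3 - 8.0062*n^2 - 11.0146*n + 0.3324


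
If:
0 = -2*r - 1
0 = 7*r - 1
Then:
No Solution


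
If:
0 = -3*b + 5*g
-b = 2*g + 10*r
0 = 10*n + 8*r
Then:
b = -50*r/11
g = -30*r/11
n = -4*r/5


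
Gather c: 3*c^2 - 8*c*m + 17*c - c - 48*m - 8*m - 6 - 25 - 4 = 3*c^2 + c*(16 - 8*m) - 56*m - 35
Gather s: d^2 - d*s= d^2 - d*s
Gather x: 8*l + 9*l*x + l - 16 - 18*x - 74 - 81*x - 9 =9*l + x*(9*l - 99) - 99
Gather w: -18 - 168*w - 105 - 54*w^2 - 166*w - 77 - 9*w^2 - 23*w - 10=-63*w^2 - 357*w - 210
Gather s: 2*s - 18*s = -16*s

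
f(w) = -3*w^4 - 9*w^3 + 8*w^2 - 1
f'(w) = -12*w^3 - 27*w^2 + 16*w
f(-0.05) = -0.98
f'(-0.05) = -0.87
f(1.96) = -82.31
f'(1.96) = -162.72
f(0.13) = -0.89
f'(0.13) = 1.60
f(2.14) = -115.48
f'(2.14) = -207.01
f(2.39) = -176.05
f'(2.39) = -279.81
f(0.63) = -0.55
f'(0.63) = -3.64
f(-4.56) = -278.40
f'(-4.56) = 503.44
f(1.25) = -13.40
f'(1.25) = -45.62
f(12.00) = -76609.00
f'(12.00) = -24432.00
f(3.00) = -415.00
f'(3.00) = -519.00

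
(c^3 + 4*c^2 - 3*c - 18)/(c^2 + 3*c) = c + 1 - 6/c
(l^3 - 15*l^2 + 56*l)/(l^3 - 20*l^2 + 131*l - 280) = l/(l - 5)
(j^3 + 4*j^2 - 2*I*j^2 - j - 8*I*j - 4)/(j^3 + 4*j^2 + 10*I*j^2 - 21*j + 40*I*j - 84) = (j^2 - 2*I*j - 1)/(j^2 + 10*I*j - 21)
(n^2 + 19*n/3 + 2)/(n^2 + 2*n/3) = (3*n^2 + 19*n + 6)/(n*(3*n + 2))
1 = 1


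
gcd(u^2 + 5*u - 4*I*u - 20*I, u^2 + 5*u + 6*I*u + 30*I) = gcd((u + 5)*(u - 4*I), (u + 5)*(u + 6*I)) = u + 5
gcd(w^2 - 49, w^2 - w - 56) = w + 7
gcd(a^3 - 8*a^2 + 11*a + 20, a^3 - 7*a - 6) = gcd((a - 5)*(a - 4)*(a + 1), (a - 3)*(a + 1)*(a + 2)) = a + 1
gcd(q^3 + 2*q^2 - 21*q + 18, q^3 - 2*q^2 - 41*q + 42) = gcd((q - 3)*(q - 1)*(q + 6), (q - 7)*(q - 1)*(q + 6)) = q^2 + 5*q - 6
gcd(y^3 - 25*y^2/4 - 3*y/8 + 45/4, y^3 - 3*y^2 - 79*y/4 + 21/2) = y - 6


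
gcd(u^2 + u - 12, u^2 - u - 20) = u + 4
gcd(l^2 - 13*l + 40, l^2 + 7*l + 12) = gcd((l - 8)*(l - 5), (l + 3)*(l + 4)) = 1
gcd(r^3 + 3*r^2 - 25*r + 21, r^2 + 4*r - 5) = r - 1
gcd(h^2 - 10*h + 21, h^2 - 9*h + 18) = h - 3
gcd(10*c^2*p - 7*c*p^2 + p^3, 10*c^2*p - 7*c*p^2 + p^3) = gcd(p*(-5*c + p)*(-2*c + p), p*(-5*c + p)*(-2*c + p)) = 10*c^2*p - 7*c*p^2 + p^3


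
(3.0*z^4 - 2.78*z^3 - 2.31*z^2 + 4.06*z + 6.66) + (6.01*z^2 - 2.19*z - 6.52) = 3.0*z^4 - 2.78*z^3 + 3.7*z^2 + 1.87*z + 0.140000000000001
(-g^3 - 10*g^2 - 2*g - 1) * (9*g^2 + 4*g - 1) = -9*g^5 - 94*g^4 - 57*g^3 - 7*g^2 - 2*g + 1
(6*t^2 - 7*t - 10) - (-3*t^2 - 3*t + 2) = 9*t^2 - 4*t - 12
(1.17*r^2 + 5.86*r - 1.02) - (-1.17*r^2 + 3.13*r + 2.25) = 2.34*r^2 + 2.73*r - 3.27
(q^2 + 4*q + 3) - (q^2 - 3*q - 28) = 7*q + 31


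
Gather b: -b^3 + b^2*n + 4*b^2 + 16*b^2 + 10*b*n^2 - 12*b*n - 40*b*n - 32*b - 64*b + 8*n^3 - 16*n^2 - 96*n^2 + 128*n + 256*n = -b^3 + b^2*(n + 20) + b*(10*n^2 - 52*n - 96) + 8*n^3 - 112*n^2 + 384*n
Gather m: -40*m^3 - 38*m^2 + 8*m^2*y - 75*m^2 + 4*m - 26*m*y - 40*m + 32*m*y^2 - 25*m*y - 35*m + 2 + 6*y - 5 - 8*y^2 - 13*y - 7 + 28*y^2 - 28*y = -40*m^3 + m^2*(8*y - 113) + m*(32*y^2 - 51*y - 71) + 20*y^2 - 35*y - 10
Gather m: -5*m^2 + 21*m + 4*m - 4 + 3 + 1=-5*m^2 + 25*m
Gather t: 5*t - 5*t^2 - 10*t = -5*t^2 - 5*t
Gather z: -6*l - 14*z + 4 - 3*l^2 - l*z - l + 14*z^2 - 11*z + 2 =-3*l^2 - 7*l + 14*z^2 + z*(-l - 25) + 6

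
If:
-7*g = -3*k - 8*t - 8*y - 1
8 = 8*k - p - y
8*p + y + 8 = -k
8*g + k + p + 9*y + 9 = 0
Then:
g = -583*y/520 - 569/520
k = 7*y/65 + 56/65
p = -9*y/65 - 72/65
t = -8409*y/4160 - 5847/4160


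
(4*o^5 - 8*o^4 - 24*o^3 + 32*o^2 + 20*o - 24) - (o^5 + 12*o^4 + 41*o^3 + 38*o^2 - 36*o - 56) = 3*o^5 - 20*o^4 - 65*o^3 - 6*o^2 + 56*o + 32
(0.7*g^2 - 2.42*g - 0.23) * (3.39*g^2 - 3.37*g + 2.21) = 2.373*g^4 - 10.5628*g^3 + 8.9227*g^2 - 4.5731*g - 0.5083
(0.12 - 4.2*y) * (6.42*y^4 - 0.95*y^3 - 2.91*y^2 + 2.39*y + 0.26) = -26.964*y^5 + 4.7604*y^4 + 12.108*y^3 - 10.3872*y^2 - 0.8052*y + 0.0312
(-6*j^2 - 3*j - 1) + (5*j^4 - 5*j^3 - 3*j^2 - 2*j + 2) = 5*j^4 - 5*j^3 - 9*j^2 - 5*j + 1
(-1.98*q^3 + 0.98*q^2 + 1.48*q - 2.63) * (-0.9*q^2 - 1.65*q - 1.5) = 1.782*q^5 + 2.385*q^4 + 0.0209999999999997*q^3 - 1.545*q^2 + 2.1195*q + 3.945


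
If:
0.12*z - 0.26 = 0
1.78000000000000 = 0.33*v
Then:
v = 5.39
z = 2.17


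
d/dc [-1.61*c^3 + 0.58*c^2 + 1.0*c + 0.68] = -4.83*c^2 + 1.16*c + 1.0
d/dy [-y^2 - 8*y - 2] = -2*y - 8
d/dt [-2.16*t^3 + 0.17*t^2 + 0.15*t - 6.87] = -6.48*t^2 + 0.34*t + 0.15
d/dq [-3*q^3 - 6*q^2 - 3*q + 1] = -9*q^2 - 12*q - 3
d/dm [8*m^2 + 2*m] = 16*m + 2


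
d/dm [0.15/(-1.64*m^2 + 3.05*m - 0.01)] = (0.492*m - 0.4575)/(1.64*m^2 - 3.05*m + 0.01)^2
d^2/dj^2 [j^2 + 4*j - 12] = 2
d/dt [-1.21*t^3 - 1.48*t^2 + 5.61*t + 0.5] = -3.63*t^2 - 2.96*t + 5.61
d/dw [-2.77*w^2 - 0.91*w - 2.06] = -5.54*w - 0.91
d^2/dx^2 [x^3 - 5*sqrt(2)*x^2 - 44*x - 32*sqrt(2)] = 6*x - 10*sqrt(2)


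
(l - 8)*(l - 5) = l^2 - 13*l + 40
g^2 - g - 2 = (g - 2)*(g + 1)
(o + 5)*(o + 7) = o^2 + 12*o + 35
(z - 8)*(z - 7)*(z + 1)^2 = z^4 - 13*z^3 + 27*z^2 + 97*z + 56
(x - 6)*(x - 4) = x^2 - 10*x + 24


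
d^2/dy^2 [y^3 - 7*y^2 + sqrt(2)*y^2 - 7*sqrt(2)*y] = 6*y - 14 + 2*sqrt(2)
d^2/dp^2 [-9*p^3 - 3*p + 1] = -54*p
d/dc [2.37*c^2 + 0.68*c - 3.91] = 4.74*c + 0.68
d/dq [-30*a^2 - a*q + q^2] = -a + 2*q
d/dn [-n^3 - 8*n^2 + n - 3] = -3*n^2 - 16*n + 1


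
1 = 1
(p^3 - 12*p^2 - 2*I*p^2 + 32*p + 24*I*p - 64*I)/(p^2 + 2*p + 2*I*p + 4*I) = (p^3 + p^2*(-12 - 2*I) + p*(32 + 24*I) - 64*I)/(p^2 + p*(2 + 2*I) + 4*I)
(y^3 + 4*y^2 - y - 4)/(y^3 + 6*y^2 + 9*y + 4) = (y - 1)/(y + 1)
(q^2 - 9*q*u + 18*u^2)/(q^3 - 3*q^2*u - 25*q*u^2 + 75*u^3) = (q - 6*u)/(q^2 - 25*u^2)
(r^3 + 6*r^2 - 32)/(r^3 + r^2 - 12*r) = (r^2 + 2*r - 8)/(r*(r - 3))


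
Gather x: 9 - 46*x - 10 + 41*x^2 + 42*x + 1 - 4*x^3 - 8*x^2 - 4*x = -4*x^3 + 33*x^2 - 8*x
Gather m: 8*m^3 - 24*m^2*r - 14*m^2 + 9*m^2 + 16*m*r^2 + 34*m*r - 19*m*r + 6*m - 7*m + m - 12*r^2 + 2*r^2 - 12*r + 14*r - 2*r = 8*m^3 + m^2*(-24*r - 5) + m*(16*r^2 + 15*r) - 10*r^2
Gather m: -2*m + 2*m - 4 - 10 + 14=0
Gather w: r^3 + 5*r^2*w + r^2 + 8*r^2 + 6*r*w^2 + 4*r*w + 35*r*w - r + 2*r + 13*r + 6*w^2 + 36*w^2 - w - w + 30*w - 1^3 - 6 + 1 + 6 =r^3 + 9*r^2 + 14*r + w^2*(6*r + 42) + w*(5*r^2 + 39*r + 28)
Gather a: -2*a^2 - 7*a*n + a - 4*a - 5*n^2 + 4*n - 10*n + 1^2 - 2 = -2*a^2 + a*(-7*n - 3) - 5*n^2 - 6*n - 1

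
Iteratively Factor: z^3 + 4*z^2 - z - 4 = (z + 4)*(z^2 - 1) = (z - 1)*(z + 4)*(z + 1)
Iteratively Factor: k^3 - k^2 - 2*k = (k)*(k^2 - k - 2) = k*(k - 2)*(k + 1)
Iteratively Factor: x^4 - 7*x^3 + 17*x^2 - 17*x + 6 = (x - 2)*(x^3 - 5*x^2 + 7*x - 3) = (x - 3)*(x - 2)*(x^2 - 2*x + 1) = (x - 3)*(x - 2)*(x - 1)*(x - 1)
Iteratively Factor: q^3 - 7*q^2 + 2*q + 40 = (q - 5)*(q^2 - 2*q - 8) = (q - 5)*(q - 4)*(q + 2)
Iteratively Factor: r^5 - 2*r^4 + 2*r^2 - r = (r - 1)*(r^4 - r^3 - r^2 + r) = (r - 1)^2*(r^3 - r) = (r - 1)^2*(r + 1)*(r^2 - r) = (r - 1)^3*(r + 1)*(r)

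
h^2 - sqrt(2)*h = h*(h - sqrt(2))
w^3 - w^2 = w^2*(w - 1)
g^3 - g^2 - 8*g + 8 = (g - 1)*(g - 2*sqrt(2))*(g + 2*sqrt(2))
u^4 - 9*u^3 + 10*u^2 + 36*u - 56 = (u - 7)*(u - 2)^2*(u + 2)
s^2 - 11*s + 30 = (s - 6)*(s - 5)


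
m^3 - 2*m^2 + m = m*(m - 1)^2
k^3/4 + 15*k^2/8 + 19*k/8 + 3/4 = (k/4 + 1/4)*(k + 1/2)*(k + 6)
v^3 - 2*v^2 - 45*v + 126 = (v - 6)*(v - 3)*(v + 7)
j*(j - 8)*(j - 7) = j^3 - 15*j^2 + 56*j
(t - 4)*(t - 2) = t^2 - 6*t + 8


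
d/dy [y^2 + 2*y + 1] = 2*y + 2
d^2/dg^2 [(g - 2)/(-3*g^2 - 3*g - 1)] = 6*(-3*(g - 2)*(2*g + 1)^2 + (3*g - 1)*(3*g^2 + 3*g + 1))/(3*g^2 + 3*g + 1)^3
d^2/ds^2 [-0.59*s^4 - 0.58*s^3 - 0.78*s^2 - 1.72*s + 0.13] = -7.08*s^2 - 3.48*s - 1.56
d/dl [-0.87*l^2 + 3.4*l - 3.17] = 3.4 - 1.74*l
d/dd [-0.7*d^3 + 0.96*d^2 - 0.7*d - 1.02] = -2.1*d^2 + 1.92*d - 0.7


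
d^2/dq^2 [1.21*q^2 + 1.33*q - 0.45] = 2.42000000000000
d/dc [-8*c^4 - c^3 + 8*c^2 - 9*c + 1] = -32*c^3 - 3*c^2 + 16*c - 9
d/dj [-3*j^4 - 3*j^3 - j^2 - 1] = j*(-12*j^2 - 9*j - 2)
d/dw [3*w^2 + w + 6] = 6*w + 1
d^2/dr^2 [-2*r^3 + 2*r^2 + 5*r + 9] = 4 - 12*r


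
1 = 1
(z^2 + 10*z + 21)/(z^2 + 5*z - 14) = (z + 3)/(z - 2)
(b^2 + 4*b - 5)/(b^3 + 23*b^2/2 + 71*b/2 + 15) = 2*(b - 1)/(2*b^2 + 13*b + 6)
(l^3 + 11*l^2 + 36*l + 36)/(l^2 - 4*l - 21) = (l^2 + 8*l + 12)/(l - 7)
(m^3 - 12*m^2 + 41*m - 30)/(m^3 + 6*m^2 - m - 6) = (m^2 - 11*m + 30)/(m^2 + 7*m + 6)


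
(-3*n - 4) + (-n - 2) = -4*n - 6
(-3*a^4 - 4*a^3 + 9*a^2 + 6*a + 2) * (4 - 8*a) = 24*a^5 + 20*a^4 - 88*a^3 - 12*a^2 + 8*a + 8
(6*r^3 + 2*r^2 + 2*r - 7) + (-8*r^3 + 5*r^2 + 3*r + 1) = -2*r^3 + 7*r^2 + 5*r - 6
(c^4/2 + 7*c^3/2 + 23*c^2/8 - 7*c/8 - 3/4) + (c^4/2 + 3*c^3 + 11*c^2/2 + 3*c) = c^4 + 13*c^3/2 + 67*c^2/8 + 17*c/8 - 3/4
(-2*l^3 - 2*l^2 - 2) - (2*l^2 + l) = -2*l^3 - 4*l^2 - l - 2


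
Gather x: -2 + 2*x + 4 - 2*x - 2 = 0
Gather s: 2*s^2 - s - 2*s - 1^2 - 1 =2*s^2 - 3*s - 2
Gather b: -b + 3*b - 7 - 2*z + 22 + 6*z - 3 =2*b + 4*z + 12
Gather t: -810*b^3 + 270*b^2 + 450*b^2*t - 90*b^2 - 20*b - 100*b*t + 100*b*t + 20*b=-810*b^3 + 450*b^2*t + 180*b^2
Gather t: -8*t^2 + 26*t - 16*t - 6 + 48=-8*t^2 + 10*t + 42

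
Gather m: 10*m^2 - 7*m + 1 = 10*m^2 - 7*m + 1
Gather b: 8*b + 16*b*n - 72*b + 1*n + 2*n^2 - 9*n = b*(16*n - 64) + 2*n^2 - 8*n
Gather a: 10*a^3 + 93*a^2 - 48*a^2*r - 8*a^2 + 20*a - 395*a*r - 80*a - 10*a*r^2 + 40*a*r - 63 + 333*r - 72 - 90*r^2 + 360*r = 10*a^3 + a^2*(85 - 48*r) + a*(-10*r^2 - 355*r - 60) - 90*r^2 + 693*r - 135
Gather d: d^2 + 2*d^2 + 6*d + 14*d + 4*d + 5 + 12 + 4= 3*d^2 + 24*d + 21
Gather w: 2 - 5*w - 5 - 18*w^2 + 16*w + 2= -18*w^2 + 11*w - 1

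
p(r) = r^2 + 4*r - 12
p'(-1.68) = 0.64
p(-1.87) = -15.98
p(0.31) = -10.66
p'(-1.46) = 1.08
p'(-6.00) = -8.00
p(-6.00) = 0.00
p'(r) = 2*r + 4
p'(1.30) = 6.60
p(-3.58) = -13.50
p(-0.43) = -13.54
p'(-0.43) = 3.14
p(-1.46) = -15.71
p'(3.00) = 10.00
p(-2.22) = -15.95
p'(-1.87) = 0.26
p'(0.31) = 4.62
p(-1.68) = -15.90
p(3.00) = 9.00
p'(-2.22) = -0.44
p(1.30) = -5.11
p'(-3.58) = -3.16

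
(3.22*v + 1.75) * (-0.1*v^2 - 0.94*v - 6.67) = -0.322*v^3 - 3.2018*v^2 - 23.1224*v - 11.6725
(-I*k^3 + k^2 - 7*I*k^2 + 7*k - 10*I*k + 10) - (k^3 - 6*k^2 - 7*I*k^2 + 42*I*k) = -k^3 - I*k^3 + 7*k^2 + 7*k - 52*I*k + 10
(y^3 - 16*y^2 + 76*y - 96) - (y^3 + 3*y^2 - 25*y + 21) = -19*y^2 + 101*y - 117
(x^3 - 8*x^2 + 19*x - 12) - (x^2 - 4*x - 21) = x^3 - 9*x^2 + 23*x + 9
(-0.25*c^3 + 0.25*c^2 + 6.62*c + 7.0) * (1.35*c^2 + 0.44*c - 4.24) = -0.3375*c^5 + 0.2275*c^4 + 10.107*c^3 + 11.3028*c^2 - 24.9888*c - 29.68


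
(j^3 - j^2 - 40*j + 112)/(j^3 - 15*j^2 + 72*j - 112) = (j + 7)/(j - 7)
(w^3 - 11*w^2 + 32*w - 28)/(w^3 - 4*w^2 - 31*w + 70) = (w - 2)/(w + 5)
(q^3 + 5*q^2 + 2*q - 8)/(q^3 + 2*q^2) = 1 + 3/q - 4/q^2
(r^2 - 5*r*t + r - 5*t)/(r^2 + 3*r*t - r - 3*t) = (r^2 - 5*r*t + r - 5*t)/(r^2 + 3*r*t - r - 3*t)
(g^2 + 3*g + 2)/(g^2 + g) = (g + 2)/g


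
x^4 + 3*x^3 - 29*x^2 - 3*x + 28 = (x - 4)*(x - 1)*(x + 1)*(x + 7)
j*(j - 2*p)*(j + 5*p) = j^3 + 3*j^2*p - 10*j*p^2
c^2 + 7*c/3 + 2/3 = (c + 1/3)*(c + 2)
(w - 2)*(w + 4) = w^2 + 2*w - 8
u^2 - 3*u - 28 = (u - 7)*(u + 4)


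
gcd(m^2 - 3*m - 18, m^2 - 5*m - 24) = m + 3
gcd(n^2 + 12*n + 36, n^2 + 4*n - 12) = n + 6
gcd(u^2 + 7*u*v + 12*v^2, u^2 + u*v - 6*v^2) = u + 3*v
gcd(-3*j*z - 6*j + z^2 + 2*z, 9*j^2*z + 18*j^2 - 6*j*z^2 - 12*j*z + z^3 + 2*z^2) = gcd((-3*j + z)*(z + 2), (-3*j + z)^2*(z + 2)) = -3*j*z - 6*j + z^2 + 2*z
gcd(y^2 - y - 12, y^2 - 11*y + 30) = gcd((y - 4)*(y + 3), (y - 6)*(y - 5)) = 1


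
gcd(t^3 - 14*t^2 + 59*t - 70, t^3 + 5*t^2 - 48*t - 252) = t - 7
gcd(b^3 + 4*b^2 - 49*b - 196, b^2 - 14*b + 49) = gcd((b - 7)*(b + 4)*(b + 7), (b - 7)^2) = b - 7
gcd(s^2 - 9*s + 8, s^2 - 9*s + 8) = s^2 - 9*s + 8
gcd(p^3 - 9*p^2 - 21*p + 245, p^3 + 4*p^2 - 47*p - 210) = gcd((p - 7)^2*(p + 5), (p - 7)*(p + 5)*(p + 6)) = p^2 - 2*p - 35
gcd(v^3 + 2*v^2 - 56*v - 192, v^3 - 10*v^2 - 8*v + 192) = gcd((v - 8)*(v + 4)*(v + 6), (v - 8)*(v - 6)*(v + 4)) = v^2 - 4*v - 32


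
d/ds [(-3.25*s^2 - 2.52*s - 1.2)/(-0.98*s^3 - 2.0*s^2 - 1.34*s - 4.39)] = (-3.185*s^4 - 4.9392*s^3 - 4.213*s^2 + 23.735*s + 9.4548)/(0.9604*s^6 + 3.92*s^5 + 6.6264*s^4 + 13.9644*s^3 + 19.3556*s^2 + 11.7652*s + 19.2721)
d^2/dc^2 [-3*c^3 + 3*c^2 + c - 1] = 6 - 18*c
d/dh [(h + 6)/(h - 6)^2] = (-h - 18)/(h - 6)^3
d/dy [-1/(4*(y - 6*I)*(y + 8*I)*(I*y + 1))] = (-3*I*y^2 + 2*y - 50*I)/(4*(y^6 + 2*I*y^5 + 99*y^4 + 4*I*y^3 + 2596*y^2 - 4800*I*y - 2304))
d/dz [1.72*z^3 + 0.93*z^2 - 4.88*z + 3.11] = 5.16*z^2 + 1.86*z - 4.88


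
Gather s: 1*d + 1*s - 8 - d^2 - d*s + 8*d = -d^2 + 9*d + s*(1 - d) - 8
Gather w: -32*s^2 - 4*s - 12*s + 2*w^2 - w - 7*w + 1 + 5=-32*s^2 - 16*s + 2*w^2 - 8*w + 6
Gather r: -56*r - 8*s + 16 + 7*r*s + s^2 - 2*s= r*(7*s - 56) + s^2 - 10*s + 16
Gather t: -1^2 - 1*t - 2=-t - 3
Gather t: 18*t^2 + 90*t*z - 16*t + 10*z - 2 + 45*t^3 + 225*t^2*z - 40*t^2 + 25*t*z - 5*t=45*t^3 + t^2*(225*z - 22) + t*(115*z - 21) + 10*z - 2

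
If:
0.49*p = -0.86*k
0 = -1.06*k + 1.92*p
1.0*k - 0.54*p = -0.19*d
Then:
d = 0.00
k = 0.00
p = 0.00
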